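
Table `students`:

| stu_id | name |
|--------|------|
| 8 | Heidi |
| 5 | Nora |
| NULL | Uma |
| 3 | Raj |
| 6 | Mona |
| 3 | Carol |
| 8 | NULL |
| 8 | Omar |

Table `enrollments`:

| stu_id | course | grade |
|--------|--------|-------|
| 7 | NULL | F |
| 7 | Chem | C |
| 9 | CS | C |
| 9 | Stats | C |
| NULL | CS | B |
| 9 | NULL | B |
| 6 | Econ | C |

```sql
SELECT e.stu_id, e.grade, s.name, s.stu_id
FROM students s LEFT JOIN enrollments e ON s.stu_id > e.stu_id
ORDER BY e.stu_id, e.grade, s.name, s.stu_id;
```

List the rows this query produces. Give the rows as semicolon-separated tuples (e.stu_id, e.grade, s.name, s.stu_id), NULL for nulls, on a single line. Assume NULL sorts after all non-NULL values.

(6, C, Heidi, 8); (6, C, Omar, 8); (6, C, NULL, 8); (7, C, Heidi, 8); (7, C, Omar, 8); (7, C, NULL, 8); (7, F, Heidi, 8); (7, F, Omar, 8); (7, F, NULL, 8); (NULL, NULL, Carol, 3); (NULL, NULL, Mona, 6); (NULL, NULL, Nora, 5); (NULL, NULL, Raj, 3); (NULL, NULL, Uma, NULL)

LEFT JOIN keeps every row from `students`; unmatched rows get NULL for `enrollments`'s columns.
Matching on s.stu_id > e.stu_id. A NULL in a compared column never satisfies the condition.
- stu_id=8: 3 matching e row(s), so 3 row(s) emitted.
- stu_id=5: no e row matches, row kept with e columns NULL.
- stu_id=NULL: no e row matches, row kept with e columns NULL.
- stu_id=3: no e row matches, row kept with e columns NULL.
- stu_id=6: no e row matches, row kept with e columns NULL.
- stu_id=3: no e row matches, row kept with e columns NULL.
- stu_id=8: 3 matching e row(s), so 3 row(s) emitted.
- stu_id=8: 3 matching e row(s), so 3 row(s) emitted.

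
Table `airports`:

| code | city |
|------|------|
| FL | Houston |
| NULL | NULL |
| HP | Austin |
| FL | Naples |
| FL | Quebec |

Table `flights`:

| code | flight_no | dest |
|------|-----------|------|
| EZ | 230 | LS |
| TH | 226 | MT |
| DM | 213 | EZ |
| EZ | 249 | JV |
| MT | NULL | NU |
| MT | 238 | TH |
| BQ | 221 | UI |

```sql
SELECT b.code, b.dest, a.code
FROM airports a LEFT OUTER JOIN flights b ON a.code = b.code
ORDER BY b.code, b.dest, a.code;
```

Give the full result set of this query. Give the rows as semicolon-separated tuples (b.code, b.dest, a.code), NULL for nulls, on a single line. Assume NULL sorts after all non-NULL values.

(NULL, NULL, FL); (NULL, NULL, FL); (NULL, NULL, FL); (NULL, NULL, HP); (NULL, NULL, NULL)

LEFT JOIN keeps every row from `airports`; unmatched rows get NULL for `flights`'s columns.
Matching on a.code = b.code. A NULL in a compared column never satisfies the condition.
- a (code=FL) has no partner → padded with NULL.
- a (code=NULL) has no partner → padded with NULL.
- a (code=HP) has no partner → padded with NULL.
- a (code=FL) has no partner → padded with NULL.
- a (code=FL) has no partner → padded with NULL.
After projecting and ordering:
b.code | b.dest | a.code
NULL | NULL | FL
NULL | NULL | FL
NULL | NULL | FL
NULL | NULL | HP
NULL | NULL | NULL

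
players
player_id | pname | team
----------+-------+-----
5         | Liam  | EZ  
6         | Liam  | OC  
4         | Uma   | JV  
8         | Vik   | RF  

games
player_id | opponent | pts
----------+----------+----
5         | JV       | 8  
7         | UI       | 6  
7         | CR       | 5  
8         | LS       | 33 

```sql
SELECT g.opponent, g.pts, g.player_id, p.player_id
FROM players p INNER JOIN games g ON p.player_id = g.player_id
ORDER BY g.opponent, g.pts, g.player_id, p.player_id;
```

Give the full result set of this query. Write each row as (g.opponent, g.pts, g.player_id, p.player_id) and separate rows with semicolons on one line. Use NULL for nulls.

(JV, 8, 5, 5); (LS, 33, 8, 8)

INNER JOIN keeps only pairs where the ON condition holds.
Matching on p.player_id = g.player_id.
Matched pairs: 2.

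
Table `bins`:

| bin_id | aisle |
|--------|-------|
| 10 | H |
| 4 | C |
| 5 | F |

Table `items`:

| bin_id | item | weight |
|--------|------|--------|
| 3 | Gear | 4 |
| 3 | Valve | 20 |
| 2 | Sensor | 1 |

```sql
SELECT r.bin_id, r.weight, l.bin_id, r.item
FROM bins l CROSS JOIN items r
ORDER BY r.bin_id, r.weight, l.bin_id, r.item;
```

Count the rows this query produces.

CROSS JOIN pairs every row of `bins` with every row of `items`: 3 × 3 = 9 rows.

9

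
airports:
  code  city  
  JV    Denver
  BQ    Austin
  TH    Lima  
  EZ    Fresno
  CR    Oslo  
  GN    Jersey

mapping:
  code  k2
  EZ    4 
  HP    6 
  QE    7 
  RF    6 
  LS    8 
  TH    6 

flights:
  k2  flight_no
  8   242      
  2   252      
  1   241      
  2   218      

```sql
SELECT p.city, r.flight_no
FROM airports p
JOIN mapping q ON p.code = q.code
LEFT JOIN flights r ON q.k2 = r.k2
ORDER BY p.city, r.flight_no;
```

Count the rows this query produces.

2

Joins associate left-to-right: airports INNER JOIN mapping on code gives 2 intermediate row(s).
Then LEFT JOIN `flights r` on k2: each of those 2 rows is kept; rows whose q.k2 has no match in r get NULL for r's columns.
Result: 2 row(s).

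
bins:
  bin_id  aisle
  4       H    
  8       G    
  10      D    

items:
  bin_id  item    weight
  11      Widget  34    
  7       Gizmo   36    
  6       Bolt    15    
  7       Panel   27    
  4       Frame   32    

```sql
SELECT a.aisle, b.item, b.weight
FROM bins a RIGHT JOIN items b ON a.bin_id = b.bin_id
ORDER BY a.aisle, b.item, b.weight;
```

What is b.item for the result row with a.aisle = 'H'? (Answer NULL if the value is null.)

RIGHT JOIN keeps every row from `items`; unmatched rows get NULL for `bins`'s columns.
Matching on a.bin_id = b.bin_id.
Matched pairs: 1; unmatched b rows kept: 4.

Frame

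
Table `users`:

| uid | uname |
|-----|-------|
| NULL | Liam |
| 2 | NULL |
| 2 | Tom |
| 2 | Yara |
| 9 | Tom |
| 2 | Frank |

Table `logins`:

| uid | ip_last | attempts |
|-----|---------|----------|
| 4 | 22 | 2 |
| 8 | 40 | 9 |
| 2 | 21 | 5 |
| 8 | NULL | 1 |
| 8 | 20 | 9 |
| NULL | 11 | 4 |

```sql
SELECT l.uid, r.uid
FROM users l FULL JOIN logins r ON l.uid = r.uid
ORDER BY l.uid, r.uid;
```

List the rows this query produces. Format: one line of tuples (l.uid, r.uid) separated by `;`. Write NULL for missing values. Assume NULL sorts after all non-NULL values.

FULL OUTER JOIN keeps every row from both sides; unmatched rows get NULL for the other side's columns.
Matching on l.uid = r.uid. A NULL in a compared column never satisfies the condition.
Matched pairs: 4; unmatched l rows kept: 2; unmatched r rows kept: 5.

(2, 2); (2, 2); (2, 2); (2, 2); (9, NULL); (NULL, 4); (NULL, 8); (NULL, 8); (NULL, 8); (NULL, NULL); (NULL, NULL)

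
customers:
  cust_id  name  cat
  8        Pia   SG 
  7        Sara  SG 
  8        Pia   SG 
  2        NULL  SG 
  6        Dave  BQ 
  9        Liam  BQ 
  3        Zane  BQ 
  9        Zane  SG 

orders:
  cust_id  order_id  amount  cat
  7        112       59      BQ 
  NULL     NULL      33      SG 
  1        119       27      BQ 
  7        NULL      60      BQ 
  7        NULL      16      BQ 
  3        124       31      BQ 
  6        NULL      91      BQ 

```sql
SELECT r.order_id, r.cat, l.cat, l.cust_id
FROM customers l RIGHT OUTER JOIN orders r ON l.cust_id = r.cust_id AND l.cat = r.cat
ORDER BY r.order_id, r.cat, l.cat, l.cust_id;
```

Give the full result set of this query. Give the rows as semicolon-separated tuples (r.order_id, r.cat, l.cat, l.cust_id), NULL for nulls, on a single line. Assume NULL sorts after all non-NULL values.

(112, BQ, NULL, NULL); (119, BQ, NULL, NULL); (124, BQ, BQ, 3); (NULL, BQ, BQ, 6); (NULL, BQ, NULL, NULL); (NULL, BQ, NULL, NULL); (NULL, SG, NULL, NULL)

RIGHT JOIN keeps every row from `orders`; unmatched rows get NULL for `customers`'s columns.
Matching on l.cust_id = r.cust_id AND l.cat = r.cat. A NULL in a compared column never satisfies the condition.
- l (cust_id=8, cat=SG) has no partner in r.
- l (cust_id=7, cat=SG) has no partner in r.
- l (cust_id=8, cat=SG) has no partner in r.
- l (cust_id=2, cat=SG) has no partner in r.
- l (cust_id=6, cat=BQ) pairs with 1 row(s) of r.
- l (cust_id=9, cat=BQ) has no partner in r.
- l (cust_id=3, cat=BQ) pairs with 1 row(s) of r.
- l (cust_id=9, cat=SG) has no partner in r.
- 5 r row(s) had no l match → kept, l columns NULL.
After projecting and ordering:
r.order_id | r.cat | l.cat | l.cust_id
112 | BQ | NULL | NULL
119 | BQ | NULL | NULL
124 | BQ | BQ | 3
NULL | BQ | BQ | 6
NULL | BQ | NULL | NULL
NULL | BQ | NULL | NULL
NULL | SG | NULL | NULL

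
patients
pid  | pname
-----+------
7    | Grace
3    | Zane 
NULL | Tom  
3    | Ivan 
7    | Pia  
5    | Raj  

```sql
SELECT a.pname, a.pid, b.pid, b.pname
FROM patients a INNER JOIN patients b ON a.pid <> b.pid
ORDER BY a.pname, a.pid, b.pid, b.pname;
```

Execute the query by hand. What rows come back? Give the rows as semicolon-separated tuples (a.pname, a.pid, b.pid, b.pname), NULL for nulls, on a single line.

(Grace, 7, 3, Ivan); (Grace, 7, 3, Zane); (Grace, 7, 5, Raj); (Ivan, 3, 5, Raj); (Ivan, 3, 7, Grace); (Ivan, 3, 7, Pia); (Pia, 7, 3, Ivan); (Pia, 7, 3, Zane); (Pia, 7, 5, Raj); (Raj, 5, 3, Ivan); (Raj, 5, 3, Zane); (Raj, 5, 7, Grace); (Raj, 5, 7, Pia); (Zane, 3, 5, Raj); (Zane, 3, 7, Grace); (Zane, 3, 7, Pia)

INNER JOIN keeps only pairs where the ON condition holds.
Matching on a.pid <> b.pid. A NULL in a compared column never satisfies the condition.
- pid=7: 3 matching b row(s), so 3 row(s) emitted.
- pid=3: 3 matching b row(s), so 3 row(s) emitted.
- pid=NULL: no matching b row, dropped.
- pid=3: 3 matching b row(s), so 3 row(s) emitted.
- pid=7: 3 matching b row(s), so 3 row(s) emitted.
- pid=5: 4 matching b row(s), so 4 row(s) emitted.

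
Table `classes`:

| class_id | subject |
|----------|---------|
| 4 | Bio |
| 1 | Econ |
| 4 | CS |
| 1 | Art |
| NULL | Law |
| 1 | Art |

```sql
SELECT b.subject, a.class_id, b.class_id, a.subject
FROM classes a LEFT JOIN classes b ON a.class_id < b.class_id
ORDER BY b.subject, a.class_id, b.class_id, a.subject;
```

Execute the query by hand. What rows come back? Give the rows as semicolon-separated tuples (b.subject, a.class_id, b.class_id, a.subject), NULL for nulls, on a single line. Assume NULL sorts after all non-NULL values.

(Bio, 1, 4, Art); (Bio, 1, 4, Art); (Bio, 1, 4, Econ); (CS, 1, 4, Art); (CS, 1, 4, Art); (CS, 1, 4, Econ); (NULL, 4, NULL, Bio); (NULL, 4, NULL, CS); (NULL, NULL, NULL, Law)

LEFT JOIN keeps every row from `classes a`; unmatched rows get NULL for `classes b`'s columns.
Matching on a.class_id < b.class_id. A NULL in a compared column never satisfies the condition.
- a (class_id=4) has no partner → padded with NULL.
- a (class_id=1) pairs with 2 row(s) of b.
- a (class_id=4) has no partner → padded with NULL.
- a (class_id=1) pairs with 2 row(s) of b.
- a (class_id=NULL) has no partner → padded with NULL.
- a (class_id=1) pairs with 2 row(s) of b.
After projecting and ordering:
b.subject | a.class_id | b.class_id | a.subject
Bio | 1 | 4 | Art
Bio | 1 | 4 | Art
Bio | 1 | 4 | Econ
CS | 1 | 4 | Art
CS | 1 | 4 | Art
CS | 1 | 4 | Econ
NULL | 4 | NULL | Bio
NULL | 4 | NULL | CS
NULL | NULL | NULL | Law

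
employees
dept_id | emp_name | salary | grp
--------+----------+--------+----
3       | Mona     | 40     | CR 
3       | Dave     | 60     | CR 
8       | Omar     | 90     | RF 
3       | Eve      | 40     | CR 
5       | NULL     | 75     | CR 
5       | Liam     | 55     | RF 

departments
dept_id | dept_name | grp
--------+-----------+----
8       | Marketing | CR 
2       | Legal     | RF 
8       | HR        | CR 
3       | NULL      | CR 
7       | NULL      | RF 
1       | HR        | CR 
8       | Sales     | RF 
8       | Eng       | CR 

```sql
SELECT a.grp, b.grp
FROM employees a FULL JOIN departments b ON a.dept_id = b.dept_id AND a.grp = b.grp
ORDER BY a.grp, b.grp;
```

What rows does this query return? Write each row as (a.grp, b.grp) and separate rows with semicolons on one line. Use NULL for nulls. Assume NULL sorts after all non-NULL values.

(CR, CR); (CR, CR); (CR, CR); (CR, NULL); (RF, RF); (RF, NULL); (NULL, CR); (NULL, CR); (NULL, CR); (NULL, CR); (NULL, RF); (NULL, RF)

FULL OUTER JOIN keeps every row from both sides; unmatched rows get NULL for the other side's columns.
Matching on a.dept_id = b.dept_id AND a.grp = b.grp.
Matched pairs: 4; unmatched a rows kept: 2; unmatched b rows kept: 6.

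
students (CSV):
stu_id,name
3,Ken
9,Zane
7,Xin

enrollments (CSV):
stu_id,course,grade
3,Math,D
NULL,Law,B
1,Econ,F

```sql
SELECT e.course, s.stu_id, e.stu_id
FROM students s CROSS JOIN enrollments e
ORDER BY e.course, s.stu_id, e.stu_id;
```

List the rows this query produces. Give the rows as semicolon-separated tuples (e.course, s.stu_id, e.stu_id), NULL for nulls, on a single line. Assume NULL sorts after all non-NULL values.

(Econ, 3, 1); (Econ, 7, 1); (Econ, 9, 1); (Law, 3, NULL); (Law, 7, NULL); (Law, 9, NULL); (Math, 3, 3); (Math, 7, 3); (Math, 9, 3)

CROSS JOIN pairs every row of `students` with every row of `enrollments`: 3 × 3 = 9 rows.
After projecting and ordering:
e.course | s.stu_id | e.stu_id
Econ | 3 | 1
Econ | 7 | 1
Econ | 9 | 1
Law | 3 | NULL
Law | 7 | NULL
Law | 9 | NULL
Math | 3 | 3
Math | 7 | 3
Math | 9 | 3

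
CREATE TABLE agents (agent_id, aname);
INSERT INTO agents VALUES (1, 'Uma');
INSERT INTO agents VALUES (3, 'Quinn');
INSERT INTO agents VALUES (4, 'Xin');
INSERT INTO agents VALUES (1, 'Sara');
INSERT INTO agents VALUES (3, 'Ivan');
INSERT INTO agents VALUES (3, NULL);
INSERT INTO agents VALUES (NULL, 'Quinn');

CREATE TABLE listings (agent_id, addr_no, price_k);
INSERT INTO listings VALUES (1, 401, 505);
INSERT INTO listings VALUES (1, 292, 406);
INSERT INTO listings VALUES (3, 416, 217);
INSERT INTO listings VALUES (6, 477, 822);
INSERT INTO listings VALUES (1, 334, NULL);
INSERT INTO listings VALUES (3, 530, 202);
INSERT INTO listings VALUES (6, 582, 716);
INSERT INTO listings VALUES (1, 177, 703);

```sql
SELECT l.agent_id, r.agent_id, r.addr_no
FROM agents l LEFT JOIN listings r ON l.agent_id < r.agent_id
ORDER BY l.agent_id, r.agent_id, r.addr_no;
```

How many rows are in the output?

17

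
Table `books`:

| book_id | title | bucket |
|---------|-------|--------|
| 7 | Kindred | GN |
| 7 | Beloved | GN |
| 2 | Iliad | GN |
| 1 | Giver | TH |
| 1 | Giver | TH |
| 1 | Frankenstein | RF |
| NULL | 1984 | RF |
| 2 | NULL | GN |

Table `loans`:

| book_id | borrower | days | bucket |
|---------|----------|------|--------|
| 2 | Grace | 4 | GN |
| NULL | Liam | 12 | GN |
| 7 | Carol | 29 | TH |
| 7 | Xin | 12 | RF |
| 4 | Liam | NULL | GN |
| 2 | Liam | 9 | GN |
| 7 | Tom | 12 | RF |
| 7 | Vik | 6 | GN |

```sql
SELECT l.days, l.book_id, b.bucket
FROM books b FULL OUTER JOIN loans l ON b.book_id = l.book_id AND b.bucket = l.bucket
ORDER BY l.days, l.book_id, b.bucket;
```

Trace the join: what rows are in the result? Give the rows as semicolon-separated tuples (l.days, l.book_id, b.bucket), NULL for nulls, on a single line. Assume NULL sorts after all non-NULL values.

(4, 2, GN); (4, 2, GN); (6, 7, GN); (6, 7, GN); (9, 2, GN); (9, 2, GN); (12, 7, NULL); (12, 7, NULL); (12, NULL, NULL); (29, 7, NULL); (NULL, 4, NULL); (NULL, NULL, RF); (NULL, NULL, RF); (NULL, NULL, TH); (NULL, NULL, TH)

FULL OUTER JOIN keeps every row from both sides; unmatched rows get NULL for the other side's columns.
Matching on b.book_id = l.book_id AND b.bucket = l.bucket. A NULL in a compared column never satisfies the condition.
- b row (book_id=7, bucket=GN): matches 1 l row(s) → 1 output row(s).
- b row (book_id=7, bucket=GN): matches 1 l row(s) → 1 output row(s).
- b row (book_id=2, bucket=GN): matches 2 l row(s) → 2 output row(s).
- b row (book_id=1, bucket=TH): no match → kept, l columns NULL.
- b row (book_id=1, bucket=TH): no match → kept, l columns NULL.
- b row (book_id=1, bucket=RF): no match → kept, l columns NULL.
- b row (book_id=NULL, bucket=RF): no match → kept, l columns NULL.
- b row (book_id=2, bucket=GN): matches 2 l row(s) → 2 output row(s).
- 5 l row(s) had no b match → kept, b columns NULL.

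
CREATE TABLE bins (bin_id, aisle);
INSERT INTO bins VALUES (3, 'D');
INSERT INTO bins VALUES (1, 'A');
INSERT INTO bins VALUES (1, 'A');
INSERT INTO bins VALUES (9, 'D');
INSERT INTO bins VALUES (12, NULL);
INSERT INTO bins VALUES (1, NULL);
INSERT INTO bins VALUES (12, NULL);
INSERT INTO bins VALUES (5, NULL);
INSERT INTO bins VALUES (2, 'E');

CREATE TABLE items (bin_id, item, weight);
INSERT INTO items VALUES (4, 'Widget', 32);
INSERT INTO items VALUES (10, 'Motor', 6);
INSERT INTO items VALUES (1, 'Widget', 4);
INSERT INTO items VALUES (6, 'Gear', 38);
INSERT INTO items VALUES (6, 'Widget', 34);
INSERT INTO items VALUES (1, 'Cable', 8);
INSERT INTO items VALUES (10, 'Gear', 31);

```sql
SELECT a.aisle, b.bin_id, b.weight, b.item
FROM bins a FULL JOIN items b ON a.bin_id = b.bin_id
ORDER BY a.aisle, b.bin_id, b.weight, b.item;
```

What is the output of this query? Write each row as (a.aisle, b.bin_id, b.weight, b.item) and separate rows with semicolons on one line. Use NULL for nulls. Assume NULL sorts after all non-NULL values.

(A, 1, 4, Widget); (A, 1, 4, Widget); (A, 1, 8, Cable); (A, 1, 8, Cable); (D, NULL, NULL, NULL); (D, NULL, NULL, NULL); (E, NULL, NULL, NULL); (NULL, 1, 4, Widget); (NULL, 1, 8, Cable); (NULL, 4, 32, Widget); (NULL, 6, 34, Widget); (NULL, 6, 38, Gear); (NULL, 10, 6, Motor); (NULL, 10, 31, Gear); (NULL, NULL, NULL, NULL); (NULL, NULL, NULL, NULL); (NULL, NULL, NULL, NULL)

FULL OUTER JOIN keeps every row from both sides; unmatched rows get NULL for the other side's columns.
Matching on a.bin_id = b.bin_id.
- a[0] bin_id=3 → no match; kept with NULLs on the b side.
- a[1] bin_id=1 → 2 match(es) in b → 2 row(s).
- a[2] bin_id=1 → 2 match(es) in b → 2 row(s).
- a[3] bin_id=9 → no match; kept with NULLs on the b side.
- a[4] bin_id=12 → no match; kept with NULLs on the b side.
- a[5] bin_id=1 → 2 match(es) in b → 2 row(s).
- a[6] bin_id=12 → no match; kept with NULLs on the b side.
- a[7] bin_id=5 → no match; kept with NULLs on the b side.
- a[8] bin_id=2 → no match; kept with NULLs on the b side.
- 5 b row(s) had no a match → kept, a columns NULL.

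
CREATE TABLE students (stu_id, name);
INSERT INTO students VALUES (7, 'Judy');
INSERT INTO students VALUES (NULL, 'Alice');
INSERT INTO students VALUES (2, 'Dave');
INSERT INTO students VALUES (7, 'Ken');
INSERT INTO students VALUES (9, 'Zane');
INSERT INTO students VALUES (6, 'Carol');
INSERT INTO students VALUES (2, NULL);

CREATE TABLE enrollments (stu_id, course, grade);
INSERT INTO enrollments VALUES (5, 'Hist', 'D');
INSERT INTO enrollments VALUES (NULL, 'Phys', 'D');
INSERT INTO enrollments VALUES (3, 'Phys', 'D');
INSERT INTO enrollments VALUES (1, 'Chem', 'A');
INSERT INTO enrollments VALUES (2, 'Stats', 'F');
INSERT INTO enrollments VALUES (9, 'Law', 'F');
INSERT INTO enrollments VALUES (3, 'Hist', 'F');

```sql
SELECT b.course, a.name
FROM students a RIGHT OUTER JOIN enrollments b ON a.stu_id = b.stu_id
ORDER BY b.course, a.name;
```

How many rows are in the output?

8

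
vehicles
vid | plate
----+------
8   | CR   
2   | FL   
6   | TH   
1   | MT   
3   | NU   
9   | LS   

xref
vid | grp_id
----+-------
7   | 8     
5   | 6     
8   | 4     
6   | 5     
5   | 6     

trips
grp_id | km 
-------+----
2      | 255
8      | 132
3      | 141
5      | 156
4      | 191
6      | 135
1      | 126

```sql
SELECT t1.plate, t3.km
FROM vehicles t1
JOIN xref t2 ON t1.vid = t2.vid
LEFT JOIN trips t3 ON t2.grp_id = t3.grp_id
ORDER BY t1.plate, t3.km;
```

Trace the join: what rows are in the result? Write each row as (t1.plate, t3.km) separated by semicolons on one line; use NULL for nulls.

Step 1 — t1 INNER JOIN t2 on vid → 2 row(s).
Then LEFT JOIN `trips t3` on grp_id: each of those 2 rows is kept; rows whose t2.grp_id has no match in t3 get NULL for t3's columns.

(CR, 191); (TH, 156)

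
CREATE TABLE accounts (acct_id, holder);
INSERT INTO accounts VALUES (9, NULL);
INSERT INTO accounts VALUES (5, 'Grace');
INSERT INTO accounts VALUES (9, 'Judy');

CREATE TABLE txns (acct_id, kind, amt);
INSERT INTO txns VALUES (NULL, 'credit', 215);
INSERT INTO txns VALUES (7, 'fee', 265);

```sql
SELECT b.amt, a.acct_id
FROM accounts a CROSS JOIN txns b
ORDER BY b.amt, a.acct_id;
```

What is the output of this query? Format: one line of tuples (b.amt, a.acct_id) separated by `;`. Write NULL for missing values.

(215, 5); (215, 9); (215, 9); (265, 5); (265, 9); (265, 9)

CROSS JOIN pairs every row of `accounts` with every row of `txns`: 3 × 2 = 6 rows.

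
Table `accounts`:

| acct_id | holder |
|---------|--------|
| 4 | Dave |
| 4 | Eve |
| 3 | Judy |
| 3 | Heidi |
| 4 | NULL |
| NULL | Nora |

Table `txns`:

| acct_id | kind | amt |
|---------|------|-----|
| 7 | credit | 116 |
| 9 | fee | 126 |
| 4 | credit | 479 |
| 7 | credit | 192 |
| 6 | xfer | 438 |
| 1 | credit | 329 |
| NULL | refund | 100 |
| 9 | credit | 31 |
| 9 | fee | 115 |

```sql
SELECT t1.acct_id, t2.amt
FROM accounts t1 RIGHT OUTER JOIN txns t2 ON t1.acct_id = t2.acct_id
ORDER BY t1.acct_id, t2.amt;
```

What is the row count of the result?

11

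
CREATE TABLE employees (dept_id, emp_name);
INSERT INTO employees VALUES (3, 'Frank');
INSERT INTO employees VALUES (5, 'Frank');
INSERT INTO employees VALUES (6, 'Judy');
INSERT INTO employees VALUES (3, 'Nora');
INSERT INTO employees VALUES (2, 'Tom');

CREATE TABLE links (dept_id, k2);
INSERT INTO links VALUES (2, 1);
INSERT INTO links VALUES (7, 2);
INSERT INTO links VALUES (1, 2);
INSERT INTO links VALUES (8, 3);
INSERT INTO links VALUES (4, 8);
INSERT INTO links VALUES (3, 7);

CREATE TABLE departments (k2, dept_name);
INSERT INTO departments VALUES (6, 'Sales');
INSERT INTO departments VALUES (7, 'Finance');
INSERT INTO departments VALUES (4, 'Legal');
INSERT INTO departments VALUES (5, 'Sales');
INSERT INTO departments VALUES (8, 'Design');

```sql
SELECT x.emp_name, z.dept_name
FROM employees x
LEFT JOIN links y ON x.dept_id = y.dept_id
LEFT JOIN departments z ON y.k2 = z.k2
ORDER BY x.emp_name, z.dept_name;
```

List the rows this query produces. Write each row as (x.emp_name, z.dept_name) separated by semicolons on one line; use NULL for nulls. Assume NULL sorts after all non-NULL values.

(Frank, Finance); (Frank, NULL); (Judy, NULL); (Nora, Finance); (Tom, NULL)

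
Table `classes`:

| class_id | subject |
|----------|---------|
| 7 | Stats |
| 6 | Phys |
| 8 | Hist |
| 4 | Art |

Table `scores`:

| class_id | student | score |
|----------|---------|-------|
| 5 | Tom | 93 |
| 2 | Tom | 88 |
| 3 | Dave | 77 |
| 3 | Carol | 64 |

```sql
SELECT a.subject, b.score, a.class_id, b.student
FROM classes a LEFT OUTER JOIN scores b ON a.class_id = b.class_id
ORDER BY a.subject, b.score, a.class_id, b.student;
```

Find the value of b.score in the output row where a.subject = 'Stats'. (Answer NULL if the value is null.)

NULL

LEFT JOIN keeps every row from `classes`; unmatched rows get NULL for `scores`'s columns.
Matching on a.class_id = b.class_id.
Matched pairs: 0; unmatched a rows kept: 4.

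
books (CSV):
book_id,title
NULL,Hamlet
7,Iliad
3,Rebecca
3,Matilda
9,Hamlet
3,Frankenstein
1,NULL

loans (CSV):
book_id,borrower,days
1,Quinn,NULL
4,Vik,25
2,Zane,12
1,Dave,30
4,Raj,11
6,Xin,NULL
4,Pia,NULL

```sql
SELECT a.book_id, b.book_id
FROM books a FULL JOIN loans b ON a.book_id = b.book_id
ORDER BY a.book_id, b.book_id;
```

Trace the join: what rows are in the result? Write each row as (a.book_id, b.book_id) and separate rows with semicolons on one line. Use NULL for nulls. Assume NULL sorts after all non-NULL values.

(1, 1); (1, 1); (3, NULL); (3, NULL); (3, NULL); (7, NULL); (9, NULL); (NULL, 2); (NULL, 4); (NULL, 4); (NULL, 4); (NULL, 6); (NULL, NULL)

FULL OUTER JOIN keeps every row from both sides; unmatched rows get NULL for the other side's columns.
Matching on a.book_id = b.book_id. A NULL in a compared column never satisfies the condition.
- book_id=NULL: no b row matches, row kept with b columns NULL.
- book_id=7: no b row matches, row kept with b columns NULL.
- book_id=3: no b row matches, row kept with b columns NULL.
- book_id=3: no b row matches, row kept with b columns NULL.
- book_id=9: no b row matches, row kept with b columns NULL.
- book_id=3: no b row matches, row kept with b columns NULL.
- book_id=1: 2 matching b row(s), so 2 row(s) emitted.
- plus 5 unmatched b row(s), each kept with NULL a columns.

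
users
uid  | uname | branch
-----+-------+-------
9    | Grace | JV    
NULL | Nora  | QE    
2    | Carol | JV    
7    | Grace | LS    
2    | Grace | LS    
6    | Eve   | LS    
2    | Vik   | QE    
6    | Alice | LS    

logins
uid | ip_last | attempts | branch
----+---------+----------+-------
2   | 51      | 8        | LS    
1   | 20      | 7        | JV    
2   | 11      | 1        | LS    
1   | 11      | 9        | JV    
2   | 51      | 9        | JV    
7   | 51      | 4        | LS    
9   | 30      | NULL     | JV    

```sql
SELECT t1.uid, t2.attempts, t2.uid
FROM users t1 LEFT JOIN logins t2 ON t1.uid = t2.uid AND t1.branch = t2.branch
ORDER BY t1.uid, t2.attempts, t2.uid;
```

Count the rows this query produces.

9

LEFT JOIN keeps every row from `users`; unmatched rows get NULL for `logins`'s columns.
Matching on t1.uid = t2.uid AND t1.branch = t2.branch. A NULL in a compared column never satisfies the condition.
- t1 (uid=9, branch=JV) pairs with 1 row(s) of t2.
- t1 (uid=NULL, branch=QE) has no partner → padded with NULL.
- t1 (uid=2, branch=JV) pairs with 1 row(s) of t2.
- t1 (uid=7, branch=LS) pairs with 1 row(s) of t2.
- t1 (uid=2, branch=LS) pairs with 2 row(s) of t2.
- t1 (uid=6, branch=LS) has no partner → padded with NULL.
- t1 (uid=2, branch=QE) has no partner → padded with NULL.
- t1 (uid=6, branch=LS) has no partner → padded with NULL.
Total: 5 matched + 4 padded = 9 rows.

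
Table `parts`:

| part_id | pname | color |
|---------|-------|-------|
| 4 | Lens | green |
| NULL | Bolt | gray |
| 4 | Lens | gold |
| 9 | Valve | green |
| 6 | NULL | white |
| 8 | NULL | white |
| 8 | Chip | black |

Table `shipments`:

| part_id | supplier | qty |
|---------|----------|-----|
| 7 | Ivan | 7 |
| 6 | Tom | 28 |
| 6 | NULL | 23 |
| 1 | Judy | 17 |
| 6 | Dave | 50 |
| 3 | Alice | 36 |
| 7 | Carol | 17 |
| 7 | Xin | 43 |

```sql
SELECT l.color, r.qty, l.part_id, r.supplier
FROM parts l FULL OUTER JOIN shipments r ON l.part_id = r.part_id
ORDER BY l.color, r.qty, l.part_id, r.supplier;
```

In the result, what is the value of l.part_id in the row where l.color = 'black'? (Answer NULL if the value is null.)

8

FULL OUTER JOIN keeps every row from both sides; unmatched rows get NULL for the other side's columns.
Matching on l.part_id = r.part_id. A NULL in a compared column never satisfies the condition.
- l[0] part_id=4 → no match; kept with NULLs on the r side.
- l[1] part_id=NULL → no match; kept with NULLs on the r side.
- l[2] part_id=4 → no match; kept with NULLs on the r side.
- l[3] part_id=9 → no match; kept with NULLs on the r side.
- l[4] part_id=6 → 3 match(es) in r → 3 row(s).
- l[5] part_id=8 → no match; kept with NULLs on the r side.
- l[6] part_id=8 → no match; kept with NULLs on the r side.
- 5 row(s) from r found no l partner → padded with NULL.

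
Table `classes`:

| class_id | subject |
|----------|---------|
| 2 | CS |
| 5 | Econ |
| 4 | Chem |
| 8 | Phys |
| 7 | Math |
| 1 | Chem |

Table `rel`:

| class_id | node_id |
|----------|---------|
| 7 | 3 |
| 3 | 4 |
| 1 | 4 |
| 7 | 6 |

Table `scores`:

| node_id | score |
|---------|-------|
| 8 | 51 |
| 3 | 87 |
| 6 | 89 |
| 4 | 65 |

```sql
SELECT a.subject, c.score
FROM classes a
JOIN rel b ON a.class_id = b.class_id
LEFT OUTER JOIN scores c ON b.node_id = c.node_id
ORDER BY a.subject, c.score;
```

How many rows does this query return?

3

Joins associate left-to-right: classes INNER JOIN rel on class_id gives 3 intermediate row(s).
Then LEFT JOIN `scores c` on node_id: each of those 3 rows is kept; rows whose b.node_id has no match in c get NULL for c's columns.
Result: 3 row(s).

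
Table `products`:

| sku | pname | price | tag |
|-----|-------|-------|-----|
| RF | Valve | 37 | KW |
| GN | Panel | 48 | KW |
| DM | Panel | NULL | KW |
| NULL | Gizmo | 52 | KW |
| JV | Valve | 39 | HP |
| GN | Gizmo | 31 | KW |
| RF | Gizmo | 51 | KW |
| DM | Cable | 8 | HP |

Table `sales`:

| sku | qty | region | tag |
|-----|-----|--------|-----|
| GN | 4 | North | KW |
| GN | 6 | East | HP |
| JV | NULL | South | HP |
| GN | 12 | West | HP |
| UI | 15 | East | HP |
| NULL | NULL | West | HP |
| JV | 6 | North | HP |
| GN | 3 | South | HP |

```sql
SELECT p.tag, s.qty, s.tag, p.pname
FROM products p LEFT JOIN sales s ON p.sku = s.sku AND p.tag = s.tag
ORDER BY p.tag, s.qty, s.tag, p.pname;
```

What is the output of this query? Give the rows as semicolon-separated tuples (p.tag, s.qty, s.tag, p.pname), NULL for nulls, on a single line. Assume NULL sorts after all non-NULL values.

(HP, 6, HP, Valve); (HP, NULL, HP, Valve); (HP, NULL, NULL, Cable); (KW, 4, KW, Gizmo); (KW, 4, KW, Panel); (KW, NULL, NULL, Gizmo); (KW, NULL, NULL, Gizmo); (KW, NULL, NULL, Panel); (KW, NULL, NULL, Valve)

LEFT JOIN keeps every row from `products`; unmatched rows get NULL for `sales`'s columns.
Matching on p.sku = s.sku AND p.tag = s.tag. A NULL in a compared column never satisfies the condition.
Matched pairs: 4; unmatched p rows kept: 5.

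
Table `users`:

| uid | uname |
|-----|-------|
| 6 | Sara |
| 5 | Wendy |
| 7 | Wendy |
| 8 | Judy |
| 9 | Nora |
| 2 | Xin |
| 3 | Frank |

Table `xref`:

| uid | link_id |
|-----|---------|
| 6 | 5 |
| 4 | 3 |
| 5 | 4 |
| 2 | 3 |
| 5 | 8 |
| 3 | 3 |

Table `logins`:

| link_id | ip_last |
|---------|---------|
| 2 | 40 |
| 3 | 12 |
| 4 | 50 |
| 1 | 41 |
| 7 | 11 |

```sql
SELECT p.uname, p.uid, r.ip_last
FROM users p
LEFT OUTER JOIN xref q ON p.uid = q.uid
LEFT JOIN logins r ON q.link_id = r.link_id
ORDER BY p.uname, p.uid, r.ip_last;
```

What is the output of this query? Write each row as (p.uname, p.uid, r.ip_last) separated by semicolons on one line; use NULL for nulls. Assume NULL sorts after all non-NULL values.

Step 1 — p LEFT JOIN q on uid → 8 row(s).
Then LEFT JOIN `logins r` on link_id: each of those 8 rows is kept; rows whose q.link_id has no match in r get NULL for r's columns.

(Frank, 3, 12); (Judy, 8, NULL); (Nora, 9, NULL); (Sara, 6, NULL); (Wendy, 5, 50); (Wendy, 5, NULL); (Wendy, 7, NULL); (Xin, 2, 12)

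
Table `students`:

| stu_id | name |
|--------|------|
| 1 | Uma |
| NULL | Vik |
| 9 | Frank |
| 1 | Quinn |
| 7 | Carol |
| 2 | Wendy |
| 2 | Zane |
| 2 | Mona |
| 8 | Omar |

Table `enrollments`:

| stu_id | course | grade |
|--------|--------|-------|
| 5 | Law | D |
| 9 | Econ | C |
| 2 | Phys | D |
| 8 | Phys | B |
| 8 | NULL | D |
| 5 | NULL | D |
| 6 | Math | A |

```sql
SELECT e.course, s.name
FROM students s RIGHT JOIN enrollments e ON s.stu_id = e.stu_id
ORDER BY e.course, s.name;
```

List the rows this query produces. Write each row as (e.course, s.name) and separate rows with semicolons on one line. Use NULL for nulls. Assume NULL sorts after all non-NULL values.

RIGHT JOIN keeps every row from `enrollments`; unmatched rows get NULL for `students`'s columns.
Matching on s.stu_id = e.stu_id. A NULL in a compared column never satisfies the condition.
- s row (stu_id=1): no match.
- s row (stu_id=NULL): no match.
- s row (stu_id=9): matches 1 e row(s) → 1 output row(s).
- s row (stu_id=1): no match.
- s row (stu_id=7): no match.
- s row (stu_id=2): matches 1 e row(s) → 1 output row(s).
- s row (stu_id=2): matches 1 e row(s) → 1 output row(s).
- s row (stu_id=2): matches 1 e row(s) → 1 output row(s).
- s row (stu_id=8): matches 2 e row(s) → 2 output row(s).
- plus 3 unmatched e row(s), each kept with NULL s columns.
After projecting and ordering:
e.course | s.name
Econ | Frank
Law | NULL
Math | NULL
Phys | Mona
Phys | Omar
Phys | Wendy
Phys | Zane
NULL | Omar
NULL | NULL

(Econ, Frank); (Law, NULL); (Math, NULL); (Phys, Mona); (Phys, Omar); (Phys, Wendy); (Phys, Zane); (NULL, Omar); (NULL, NULL)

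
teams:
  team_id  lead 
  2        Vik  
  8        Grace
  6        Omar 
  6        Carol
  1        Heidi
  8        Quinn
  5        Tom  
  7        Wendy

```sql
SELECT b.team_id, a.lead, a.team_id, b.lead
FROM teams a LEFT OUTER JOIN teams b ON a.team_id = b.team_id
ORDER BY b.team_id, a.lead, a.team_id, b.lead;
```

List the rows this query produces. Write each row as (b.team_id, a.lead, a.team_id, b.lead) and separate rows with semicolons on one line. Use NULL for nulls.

(1, Heidi, 1, Heidi); (2, Vik, 2, Vik); (5, Tom, 5, Tom); (6, Carol, 6, Carol); (6, Carol, 6, Omar); (6, Omar, 6, Carol); (6, Omar, 6, Omar); (7, Wendy, 7, Wendy); (8, Grace, 8, Grace); (8, Grace, 8, Quinn); (8, Quinn, 8, Grace); (8, Quinn, 8, Quinn)

LEFT JOIN keeps every row from `teams a`; unmatched rows get NULL for `teams b`'s columns.
Matching on a.team_id = b.team_id.
- a[0] team_id=2 → 1 match(es) in b → 1 row(s).
- a[1] team_id=8 → 2 match(es) in b → 2 row(s).
- a[2] team_id=6 → 2 match(es) in b → 2 row(s).
- a[3] team_id=6 → 2 match(es) in b → 2 row(s).
- a[4] team_id=1 → 1 match(es) in b → 1 row(s).
- a[5] team_id=8 → 2 match(es) in b → 2 row(s).
- a[6] team_id=5 → 1 match(es) in b → 1 row(s).
- a[7] team_id=7 → 1 match(es) in b → 1 row(s).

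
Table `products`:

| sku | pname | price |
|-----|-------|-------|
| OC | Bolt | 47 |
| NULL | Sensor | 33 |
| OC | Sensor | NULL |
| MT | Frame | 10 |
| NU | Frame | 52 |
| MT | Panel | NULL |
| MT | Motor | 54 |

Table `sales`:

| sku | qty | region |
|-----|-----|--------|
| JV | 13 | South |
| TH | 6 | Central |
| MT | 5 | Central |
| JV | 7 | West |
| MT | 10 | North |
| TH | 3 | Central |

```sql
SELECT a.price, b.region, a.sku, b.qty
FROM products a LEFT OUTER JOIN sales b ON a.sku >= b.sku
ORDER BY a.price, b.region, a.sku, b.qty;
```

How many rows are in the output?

25

LEFT JOIN keeps every row from `products`; unmatched rows get NULL for `sales`'s columns.
Matching on a.sku >= b.sku. A NULL in a compared column never satisfies the condition.
- a row (sku=OC): matches 4 b row(s) → 4 output row(s).
- a row (sku=NULL): no match → kept, b columns NULL.
- a row (sku=OC): matches 4 b row(s) → 4 output row(s).
- a row (sku=MT): matches 4 b row(s) → 4 output row(s).
- a row (sku=NU): matches 4 b row(s) → 4 output row(s).
- a row (sku=MT): matches 4 b row(s) → 4 output row(s).
- a row (sku=MT): matches 4 b row(s) → 4 output row(s).
Total: 24 matched + 1 padded = 25 rows.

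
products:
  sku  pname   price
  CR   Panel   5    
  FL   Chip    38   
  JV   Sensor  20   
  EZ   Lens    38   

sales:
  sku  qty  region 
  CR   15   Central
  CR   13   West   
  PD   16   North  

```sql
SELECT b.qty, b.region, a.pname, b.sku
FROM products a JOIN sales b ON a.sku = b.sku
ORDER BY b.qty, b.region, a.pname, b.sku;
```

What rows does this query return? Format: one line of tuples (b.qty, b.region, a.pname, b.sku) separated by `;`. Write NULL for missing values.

INNER JOIN keeps only pairs where the ON condition holds.
Matching on a.sku = b.sku.
Matched pairs: 2.

(13, West, Panel, CR); (15, Central, Panel, CR)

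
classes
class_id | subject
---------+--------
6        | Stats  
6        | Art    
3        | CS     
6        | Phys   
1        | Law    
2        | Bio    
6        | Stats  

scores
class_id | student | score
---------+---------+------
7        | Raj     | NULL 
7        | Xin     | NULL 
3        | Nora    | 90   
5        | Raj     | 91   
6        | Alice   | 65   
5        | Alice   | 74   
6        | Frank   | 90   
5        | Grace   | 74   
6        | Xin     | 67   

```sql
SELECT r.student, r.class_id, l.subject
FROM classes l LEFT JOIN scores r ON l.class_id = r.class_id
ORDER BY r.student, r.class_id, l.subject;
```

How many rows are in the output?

LEFT JOIN keeps every row from `classes`; unmatched rows get NULL for `scores`'s columns.
Matching on l.class_id = r.class_id.
- l[0] class_id=6 → 3 match(es) in r → 3 row(s).
- l[1] class_id=6 → 3 match(es) in r → 3 row(s).
- l[2] class_id=3 → 1 match(es) in r → 1 row(s).
- l[3] class_id=6 → 3 match(es) in r → 3 row(s).
- l[4] class_id=1 → no match; kept with NULLs on the r side.
- l[5] class_id=2 → no match; kept with NULLs on the r side.
- l[6] class_id=6 → 3 match(es) in r → 3 row(s).
Total: 13 matched + 2 padded = 15 rows.

15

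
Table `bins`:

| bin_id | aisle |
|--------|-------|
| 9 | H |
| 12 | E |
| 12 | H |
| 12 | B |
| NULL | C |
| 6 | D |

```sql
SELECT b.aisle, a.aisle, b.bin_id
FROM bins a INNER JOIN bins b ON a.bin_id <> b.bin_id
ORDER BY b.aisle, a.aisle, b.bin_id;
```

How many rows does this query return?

14

INNER JOIN keeps only pairs where the ON condition holds.
Matching on a.bin_id <> b.bin_id. A NULL in a compared column never satisfies the condition.
- bin_id=9: 4 matching b row(s), so 4 row(s) emitted.
- bin_id=12: 2 matching b row(s), so 2 row(s) emitted.
- bin_id=12: 2 matching b row(s), so 2 row(s) emitted.
- bin_id=12: 2 matching b row(s), so 2 row(s) emitted.
- bin_id=NULL: no matching b row, dropped.
- bin_id=6: 4 matching b row(s), so 4 row(s) emitted.
Total: 14 rows.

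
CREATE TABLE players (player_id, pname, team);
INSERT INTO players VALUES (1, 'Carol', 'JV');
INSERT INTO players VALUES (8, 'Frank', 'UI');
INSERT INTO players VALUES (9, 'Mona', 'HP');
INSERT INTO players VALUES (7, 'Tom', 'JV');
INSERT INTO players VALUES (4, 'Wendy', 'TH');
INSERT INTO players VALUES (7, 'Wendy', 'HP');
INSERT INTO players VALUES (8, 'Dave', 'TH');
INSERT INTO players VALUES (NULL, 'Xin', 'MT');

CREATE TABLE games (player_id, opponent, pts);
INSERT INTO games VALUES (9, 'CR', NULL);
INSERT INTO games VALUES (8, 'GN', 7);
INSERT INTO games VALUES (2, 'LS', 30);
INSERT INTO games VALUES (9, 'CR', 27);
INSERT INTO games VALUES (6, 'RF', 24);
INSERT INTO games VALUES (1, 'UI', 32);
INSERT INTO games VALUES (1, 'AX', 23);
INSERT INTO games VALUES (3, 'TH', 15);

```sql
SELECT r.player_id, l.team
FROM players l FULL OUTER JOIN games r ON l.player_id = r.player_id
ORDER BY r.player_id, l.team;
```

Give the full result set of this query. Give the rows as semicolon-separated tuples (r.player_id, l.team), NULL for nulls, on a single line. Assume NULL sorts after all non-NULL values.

(1, JV); (1, JV); (2, NULL); (3, NULL); (6, NULL); (8, TH); (8, UI); (9, HP); (9, HP); (NULL, HP); (NULL, JV); (NULL, MT); (NULL, TH)

FULL OUTER JOIN keeps every row from both sides; unmatched rows get NULL for the other side's columns.
Matching on l.player_id = r.player_id. A NULL in a compared column never satisfies the condition.
- l row (player_id=1): matches 2 r row(s) → 2 output row(s).
- l row (player_id=8): matches 1 r row(s) → 1 output row(s).
- l row (player_id=9): matches 2 r row(s) → 2 output row(s).
- l row (player_id=7): no match → kept, r columns NULL.
- l row (player_id=4): no match → kept, r columns NULL.
- l row (player_id=7): no match → kept, r columns NULL.
- l row (player_id=8): matches 1 r row(s) → 1 output row(s).
- l row (player_id=NULL): no match → kept, r columns NULL.
- plus 3 unmatched r row(s), each kept with NULL l columns.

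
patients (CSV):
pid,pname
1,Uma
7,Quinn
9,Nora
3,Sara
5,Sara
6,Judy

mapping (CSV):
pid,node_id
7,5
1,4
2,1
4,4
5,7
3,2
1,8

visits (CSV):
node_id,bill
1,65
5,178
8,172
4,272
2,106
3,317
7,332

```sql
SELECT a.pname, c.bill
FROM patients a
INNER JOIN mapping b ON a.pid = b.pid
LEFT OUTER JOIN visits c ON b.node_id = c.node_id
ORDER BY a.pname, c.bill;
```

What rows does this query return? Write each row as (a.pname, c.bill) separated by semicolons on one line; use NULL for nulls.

Step 1 — a INNER JOIN b on pid → 5 row(s).
Then LEFT JOIN `visits c` on node_id: each of those 5 rows is kept; rows whose b.node_id has no match in c get NULL for c's columns.

(Quinn, 178); (Sara, 106); (Sara, 332); (Uma, 172); (Uma, 272)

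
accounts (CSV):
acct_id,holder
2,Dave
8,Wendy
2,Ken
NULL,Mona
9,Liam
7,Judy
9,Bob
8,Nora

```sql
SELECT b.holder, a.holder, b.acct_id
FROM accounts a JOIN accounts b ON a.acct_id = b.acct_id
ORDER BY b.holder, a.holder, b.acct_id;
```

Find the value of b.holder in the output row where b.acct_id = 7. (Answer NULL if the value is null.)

Judy

INNER JOIN keeps only pairs where the ON condition holds.
Matching on a.acct_id = b.acct_id. A NULL in a compared column never satisfies the condition.
Matched pairs: 13.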